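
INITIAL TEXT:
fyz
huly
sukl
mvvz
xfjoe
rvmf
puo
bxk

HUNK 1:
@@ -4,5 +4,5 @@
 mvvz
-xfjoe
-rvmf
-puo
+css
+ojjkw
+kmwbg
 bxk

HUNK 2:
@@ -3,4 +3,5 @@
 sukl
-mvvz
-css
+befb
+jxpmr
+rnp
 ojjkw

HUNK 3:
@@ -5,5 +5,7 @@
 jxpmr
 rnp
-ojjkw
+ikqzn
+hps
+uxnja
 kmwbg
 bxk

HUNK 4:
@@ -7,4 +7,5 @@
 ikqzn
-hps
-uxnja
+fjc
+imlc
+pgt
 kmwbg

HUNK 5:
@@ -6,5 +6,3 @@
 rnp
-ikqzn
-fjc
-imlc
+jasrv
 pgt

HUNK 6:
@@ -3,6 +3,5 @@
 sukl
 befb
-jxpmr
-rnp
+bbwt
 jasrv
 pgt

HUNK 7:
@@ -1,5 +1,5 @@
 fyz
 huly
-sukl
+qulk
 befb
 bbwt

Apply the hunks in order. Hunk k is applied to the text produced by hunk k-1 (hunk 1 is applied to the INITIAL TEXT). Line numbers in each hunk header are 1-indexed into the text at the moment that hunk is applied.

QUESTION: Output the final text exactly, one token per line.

Answer: fyz
huly
qulk
befb
bbwt
jasrv
pgt
kmwbg
bxk

Derivation:
Hunk 1: at line 4 remove [xfjoe,rvmf,puo] add [css,ojjkw,kmwbg] -> 8 lines: fyz huly sukl mvvz css ojjkw kmwbg bxk
Hunk 2: at line 3 remove [mvvz,css] add [befb,jxpmr,rnp] -> 9 lines: fyz huly sukl befb jxpmr rnp ojjkw kmwbg bxk
Hunk 3: at line 5 remove [ojjkw] add [ikqzn,hps,uxnja] -> 11 lines: fyz huly sukl befb jxpmr rnp ikqzn hps uxnja kmwbg bxk
Hunk 4: at line 7 remove [hps,uxnja] add [fjc,imlc,pgt] -> 12 lines: fyz huly sukl befb jxpmr rnp ikqzn fjc imlc pgt kmwbg bxk
Hunk 5: at line 6 remove [ikqzn,fjc,imlc] add [jasrv] -> 10 lines: fyz huly sukl befb jxpmr rnp jasrv pgt kmwbg bxk
Hunk 6: at line 3 remove [jxpmr,rnp] add [bbwt] -> 9 lines: fyz huly sukl befb bbwt jasrv pgt kmwbg bxk
Hunk 7: at line 1 remove [sukl] add [qulk] -> 9 lines: fyz huly qulk befb bbwt jasrv pgt kmwbg bxk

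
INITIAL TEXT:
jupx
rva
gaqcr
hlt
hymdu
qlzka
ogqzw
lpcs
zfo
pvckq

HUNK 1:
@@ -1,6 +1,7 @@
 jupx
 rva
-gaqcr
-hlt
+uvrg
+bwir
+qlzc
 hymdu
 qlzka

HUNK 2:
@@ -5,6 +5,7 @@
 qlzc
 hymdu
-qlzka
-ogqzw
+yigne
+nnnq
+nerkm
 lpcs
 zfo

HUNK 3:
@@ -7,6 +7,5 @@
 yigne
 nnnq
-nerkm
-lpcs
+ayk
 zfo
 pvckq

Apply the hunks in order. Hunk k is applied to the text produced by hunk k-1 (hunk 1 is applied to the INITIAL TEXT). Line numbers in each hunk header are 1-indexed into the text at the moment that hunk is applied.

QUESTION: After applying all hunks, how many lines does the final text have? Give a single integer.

Hunk 1: at line 1 remove [gaqcr,hlt] add [uvrg,bwir,qlzc] -> 11 lines: jupx rva uvrg bwir qlzc hymdu qlzka ogqzw lpcs zfo pvckq
Hunk 2: at line 5 remove [qlzka,ogqzw] add [yigne,nnnq,nerkm] -> 12 lines: jupx rva uvrg bwir qlzc hymdu yigne nnnq nerkm lpcs zfo pvckq
Hunk 3: at line 7 remove [nerkm,lpcs] add [ayk] -> 11 lines: jupx rva uvrg bwir qlzc hymdu yigne nnnq ayk zfo pvckq
Final line count: 11

Answer: 11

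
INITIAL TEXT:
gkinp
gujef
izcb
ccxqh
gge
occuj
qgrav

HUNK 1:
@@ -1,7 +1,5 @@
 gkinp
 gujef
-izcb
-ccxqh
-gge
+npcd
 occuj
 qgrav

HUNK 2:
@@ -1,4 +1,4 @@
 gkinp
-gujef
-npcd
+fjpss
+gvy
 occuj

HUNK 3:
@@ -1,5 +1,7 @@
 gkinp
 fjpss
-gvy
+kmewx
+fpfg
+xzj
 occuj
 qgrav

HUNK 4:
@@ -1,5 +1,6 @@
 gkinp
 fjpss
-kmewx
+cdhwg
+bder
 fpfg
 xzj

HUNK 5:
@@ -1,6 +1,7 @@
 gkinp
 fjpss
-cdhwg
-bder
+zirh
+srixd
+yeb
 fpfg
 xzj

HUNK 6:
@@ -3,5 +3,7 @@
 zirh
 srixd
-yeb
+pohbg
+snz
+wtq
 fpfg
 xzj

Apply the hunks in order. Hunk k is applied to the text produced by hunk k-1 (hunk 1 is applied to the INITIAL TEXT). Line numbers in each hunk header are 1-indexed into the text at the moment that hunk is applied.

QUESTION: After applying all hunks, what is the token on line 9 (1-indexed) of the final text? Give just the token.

Hunk 1: at line 1 remove [izcb,ccxqh,gge] add [npcd] -> 5 lines: gkinp gujef npcd occuj qgrav
Hunk 2: at line 1 remove [gujef,npcd] add [fjpss,gvy] -> 5 lines: gkinp fjpss gvy occuj qgrav
Hunk 3: at line 1 remove [gvy] add [kmewx,fpfg,xzj] -> 7 lines: gkinp fjpss kmewx fpfg xzj occuj qgrav
Hunk 4: at line 1 remove [kmewx] add [cdhwg,bder] -> 8 lines: gkinp fjpss cdhwg bder fpfg xzj occuj qgrav
Hunk 5: at line 1 remove [cdhwg,bder] add [zirh,srixd,yeb] -> 9 lines: gkinp fjpss zirh srixd yeb fpfg xzj occuj qgrav
Hunk 6: at line 3 remove [yeb] add [pohbg,snz,wtq] -> 11 lines: gkinp fjpss zirh srixd pohbg snz wtq fpfg xzj occuj qgrav
Final line 9: xzj

Answer: xzj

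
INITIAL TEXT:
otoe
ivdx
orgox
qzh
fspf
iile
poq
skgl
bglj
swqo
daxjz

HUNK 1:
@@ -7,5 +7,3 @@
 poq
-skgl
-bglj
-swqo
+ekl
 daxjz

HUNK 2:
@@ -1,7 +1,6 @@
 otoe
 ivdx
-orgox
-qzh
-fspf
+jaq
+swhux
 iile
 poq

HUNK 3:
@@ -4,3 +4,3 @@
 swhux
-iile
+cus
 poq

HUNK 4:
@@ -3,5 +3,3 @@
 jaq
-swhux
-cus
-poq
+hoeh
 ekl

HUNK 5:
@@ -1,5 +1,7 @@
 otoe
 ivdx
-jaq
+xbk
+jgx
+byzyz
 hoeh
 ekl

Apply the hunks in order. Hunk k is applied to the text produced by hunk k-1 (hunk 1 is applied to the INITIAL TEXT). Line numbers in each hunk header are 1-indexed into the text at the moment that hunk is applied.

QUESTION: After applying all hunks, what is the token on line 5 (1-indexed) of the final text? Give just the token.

Hunk 1: at line 7 remove [skgl,bglj,swqo] add [ekl] -> 9 lines: otoe ivdx orgox qzh fspf iile poq ekl daxjz
Hunk 2: at line 1 remove [orgox,qzh,fspf] add [jaq,swhux] -> 8 lines: otoe ivdx jaq swhux iile poq ekl daxjz
Hunk 3: at line 4 remove [iile] add [cus] -> 8 lines: otoe ivdx jaq swhux cus poq ekl daxjz
Hunk 4: at line 3 remove [swhux,cus,poq] add [hoeh] -> 6 lines: otoe ivdx jaq hoeh ekl daxjz
Hunk 5: at line 1 remove [jaq] add [xbk,jgx,byzyz] -> 8 lines: otoe ivdx xbk jgx byzyz hoeh ekl daxjz
Final line 5: byzyz

Answer: byzyz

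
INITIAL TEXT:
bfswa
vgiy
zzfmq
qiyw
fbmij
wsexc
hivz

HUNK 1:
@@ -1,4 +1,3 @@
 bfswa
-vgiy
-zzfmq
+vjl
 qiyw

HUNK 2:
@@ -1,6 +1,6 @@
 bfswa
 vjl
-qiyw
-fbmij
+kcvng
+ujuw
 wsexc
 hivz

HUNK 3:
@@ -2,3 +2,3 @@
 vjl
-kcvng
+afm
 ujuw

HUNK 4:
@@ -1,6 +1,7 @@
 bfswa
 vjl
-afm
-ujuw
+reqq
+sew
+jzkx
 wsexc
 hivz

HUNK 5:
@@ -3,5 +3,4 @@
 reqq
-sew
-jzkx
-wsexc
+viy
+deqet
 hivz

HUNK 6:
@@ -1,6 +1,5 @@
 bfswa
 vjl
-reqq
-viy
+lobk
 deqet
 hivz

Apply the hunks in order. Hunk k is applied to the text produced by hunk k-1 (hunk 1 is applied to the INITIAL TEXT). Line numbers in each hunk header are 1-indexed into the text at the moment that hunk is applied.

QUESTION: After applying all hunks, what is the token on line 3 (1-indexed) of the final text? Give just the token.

Answer: lobk

Derivation:
Hunk 1: at line 1 remove [vgiy,zzfmq] add [vjl] -> 6 lines: bfswa vjl qiyw fbmij wsexc hivz
Hunk 2: at line 1 remove [qiyw,fbmij] add [kcvng,ujuw] -> 6 lines: bfswa vjl kcvng ujuw wsexc hivz
Hunk 3: at line 2 remove [kcvng] add [afm] -> 6 lines: bfswa vjl afm ujuw wsexc hivz
Hunk 4: at line 1 remove [afm,ujuw] add [reqq,sew,jzkx] -> 7 lines: bfswa vjl reqq sew jzkx wsexc hivz
Hunk 5: at line 3 remove [sew,jzkx,wsexc] add [viy,deqet] -> 6 lines: bfswa vjl reqq viy deqet hivz
Hunk 6: at line 1 remove [reqq,viy] add [lobk] -> 5 lines: bfswa vjl lobk deqet hivz
Final line 3: lobk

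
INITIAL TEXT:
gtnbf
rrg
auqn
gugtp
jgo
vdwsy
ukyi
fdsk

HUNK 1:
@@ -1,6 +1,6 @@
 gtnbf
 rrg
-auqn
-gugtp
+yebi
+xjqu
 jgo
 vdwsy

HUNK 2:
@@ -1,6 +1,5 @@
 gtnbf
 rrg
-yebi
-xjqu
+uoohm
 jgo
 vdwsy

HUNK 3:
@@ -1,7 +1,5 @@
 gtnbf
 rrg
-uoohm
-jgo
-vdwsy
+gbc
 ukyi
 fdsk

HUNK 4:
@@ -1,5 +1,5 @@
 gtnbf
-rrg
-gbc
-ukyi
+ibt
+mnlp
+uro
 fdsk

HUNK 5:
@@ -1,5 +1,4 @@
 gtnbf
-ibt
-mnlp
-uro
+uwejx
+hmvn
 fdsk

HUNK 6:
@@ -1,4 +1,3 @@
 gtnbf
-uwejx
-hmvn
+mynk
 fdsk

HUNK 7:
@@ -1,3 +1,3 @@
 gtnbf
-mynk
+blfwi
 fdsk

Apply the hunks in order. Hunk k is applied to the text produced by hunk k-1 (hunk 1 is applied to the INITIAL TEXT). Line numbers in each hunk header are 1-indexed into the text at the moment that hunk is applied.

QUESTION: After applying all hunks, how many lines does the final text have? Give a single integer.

Answer: 3

Derivation:
Hunk 1: at line 1 remove [auqn,gugtp] add [yebi,xjqu] -> 8 lines: gtnbf rrg yebi xjqu jgo vdwsy ukyi fdsk
Hunk 2: at line 1 remove [yebi,xjqu] add [uoohm] -> 7 lines: gtnbf rrg uoohm jgo vdwsy ukyi fdsk
Hunk 3: at line 1 remove [uoohm,jgo,vdwsy] add [gbc] -> 5 lines: gtnbf rrg gbc ukyi fdsk
Hunk 4: at line 1 remove [rrg,gbc,ukyi] add [ibt,mnlp,uro] -> 5 lines: gtnbf ibt mnlp uro fdsk
Hunk 5: at line 1 remove [ibt,mnlp,uro] add [uwejx,hmvn] -> 4 lines: gtnbf uwejx hmvn fdsk
Hunk 6: at line 1 remove [uwejx,hmvn] add [mynk] -> 3 lines: gtnbf mynk fdsk
Hunk 7: at line 1 remove [mynk] add [blfwi] -> 3 lines: gtnbf blfwi fdsk
Final line count: 3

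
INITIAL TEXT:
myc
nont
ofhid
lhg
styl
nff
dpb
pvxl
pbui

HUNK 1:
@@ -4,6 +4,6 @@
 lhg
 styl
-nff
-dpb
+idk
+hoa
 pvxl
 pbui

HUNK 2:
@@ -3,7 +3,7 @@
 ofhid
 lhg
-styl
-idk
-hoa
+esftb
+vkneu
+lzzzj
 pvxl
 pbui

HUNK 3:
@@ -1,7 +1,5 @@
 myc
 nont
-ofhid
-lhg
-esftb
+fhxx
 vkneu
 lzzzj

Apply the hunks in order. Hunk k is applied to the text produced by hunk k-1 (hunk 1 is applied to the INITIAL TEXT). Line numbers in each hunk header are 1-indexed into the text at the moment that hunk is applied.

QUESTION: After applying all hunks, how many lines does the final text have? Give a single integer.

Answer: 7

Derivation:
Hunk 1: at line 4 remove [nff,dpb] add [idk,hoa] -> 9 lines: myc nont ofhid lhg styl idk hoa pvxl pbui
Hunk 2: at line 3 remove [styl,idk,hoa] add [esftb,vkneu,lzzzj] -> 9 lines: myc nont ofhid lhg esftb vkneu lzzzj pvxl pbui
Hunk 3: at line 1 remove [ofhid,lhg,esftb] add [fhxx] -> 7 lines: myc nont fhxx vkneu lzzzj pvxl pbui
Final line count: 7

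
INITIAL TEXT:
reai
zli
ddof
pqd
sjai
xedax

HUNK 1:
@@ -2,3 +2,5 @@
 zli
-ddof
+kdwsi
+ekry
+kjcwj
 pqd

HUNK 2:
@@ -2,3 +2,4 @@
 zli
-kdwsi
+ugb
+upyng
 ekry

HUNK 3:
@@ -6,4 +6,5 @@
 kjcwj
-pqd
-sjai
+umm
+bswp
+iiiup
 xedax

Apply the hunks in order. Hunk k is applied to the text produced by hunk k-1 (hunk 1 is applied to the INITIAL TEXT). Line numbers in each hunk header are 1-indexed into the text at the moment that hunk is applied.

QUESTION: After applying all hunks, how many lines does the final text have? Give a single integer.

Hunk 1: at line 2 remove [ddof] add [kdwsi,ekry,kjcwj] -> 8 lines: reai zli kdwsi ekry kjcwj pqd sjai xedax
Hunk 2: at line 2 remove [kdwsi] add [ugb,upyng] -> 9 lines: reai zli ugb upyng ekry kjcwj pqd sjai xedax
Hunk 3: at line 6 remove [pqd,sjai] add [umm,bswp,iiiup] -> 10 lines: reai zli ugb upyng ekry kjcwj umm bswp iiiup xedax
Final line count: 10

Answer: 10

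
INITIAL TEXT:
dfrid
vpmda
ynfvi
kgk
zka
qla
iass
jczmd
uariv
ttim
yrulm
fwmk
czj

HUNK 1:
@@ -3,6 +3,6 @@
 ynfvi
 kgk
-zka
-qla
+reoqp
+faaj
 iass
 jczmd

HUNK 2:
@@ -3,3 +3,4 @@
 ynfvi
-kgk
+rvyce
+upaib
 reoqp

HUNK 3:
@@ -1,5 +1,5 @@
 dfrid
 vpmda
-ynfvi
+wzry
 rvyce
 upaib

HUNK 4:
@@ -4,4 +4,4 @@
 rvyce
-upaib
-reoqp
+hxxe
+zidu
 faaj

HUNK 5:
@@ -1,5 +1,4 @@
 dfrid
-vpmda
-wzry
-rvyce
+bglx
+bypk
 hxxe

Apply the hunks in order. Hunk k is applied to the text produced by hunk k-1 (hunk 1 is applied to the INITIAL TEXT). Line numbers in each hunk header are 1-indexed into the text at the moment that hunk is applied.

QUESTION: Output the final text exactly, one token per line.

Answer: dfrid
bglx
bypk
hxxe
zidu
faaj
iass
jczmd
uariv
ttim
yrulm
fwmk
czj

Derivation:
Hunk 1: at line 3 remove [zka,qla] add [reoqp,faaj] -> 13 lines: dfrid vpmda ynfvi kgk reoqp faaj iass jczmd uariv ttim yrulm fwmk czj
Hunk 2: at line 3 remove [kgk] add [rvyce,upaib] -> 14 lines: dfrid vpmda ynfvi rvyce upaib reoqp faaj iass jczmd uariv ttim yrulm fwmk czj
Hunk 3: at line 1 remove [ynfvi] add [wzry] -> 14 lines: dfrid vpmda wzry rvyce upaib reoqp faaj iass jczmd uariv ttim yrulm fwmk czj
Hunk 4: at line 4 remove [upaib,reoqp] add [hxxe,zidu] -> 14 lines: dfrid vpmda wzry rvyce hxxe zidu faaj iass jczmd uariv ttim yrulm fwmk czj
Hunk 5: at line 1 remove [vpmda,wzry,rvyce] add [bglx,bypk] -> 13 lines: dfrid bglx bypk hxxe zidu faaj iass jczmd uariv ttim yrulm fwmk czj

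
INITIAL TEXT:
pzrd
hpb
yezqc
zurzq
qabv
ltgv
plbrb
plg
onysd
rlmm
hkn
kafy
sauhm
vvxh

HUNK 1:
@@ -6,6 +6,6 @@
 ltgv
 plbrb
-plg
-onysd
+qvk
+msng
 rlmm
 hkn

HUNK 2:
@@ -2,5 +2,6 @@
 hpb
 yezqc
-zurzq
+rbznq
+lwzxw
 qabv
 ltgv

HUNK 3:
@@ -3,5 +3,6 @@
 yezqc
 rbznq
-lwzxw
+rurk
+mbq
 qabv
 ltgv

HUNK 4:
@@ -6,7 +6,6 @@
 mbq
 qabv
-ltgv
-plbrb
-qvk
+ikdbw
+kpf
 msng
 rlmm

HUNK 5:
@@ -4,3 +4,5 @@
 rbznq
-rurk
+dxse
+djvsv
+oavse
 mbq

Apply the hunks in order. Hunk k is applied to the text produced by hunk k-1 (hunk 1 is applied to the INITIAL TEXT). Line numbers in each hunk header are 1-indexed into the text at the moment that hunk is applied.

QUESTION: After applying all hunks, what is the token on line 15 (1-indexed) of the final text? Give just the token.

Hunk 1: at line 6 remove [plg,onysd] add [qvk,msng] -> 14 lines: pzrd hpb yezqc zurzq qabv ltgv plbrb qvk msng rlmm hkn kafy sauhm vvxh
Hunk 2: at line 2 remove [zurzq] add [rbznq,lwzxw] -> 15 lines: pzrd hpb yezqc rbznq lwzxw qabv ltgv plbrb qvk msng rlmm hkn kafy sauhm vvxh
Hunk 3: at line 3 remove [lwzxw] add [rurk,mbq] -> 16 lines: pzrd hpb yezqc rbznq rurk mbq qabv ltgv plbrb qvk msng rlmm hkn kafy sauhm vvxh
Hunk 4: at line 6 remove [ltgv,plbrb,qvk] add [ikdbw,kpf] -> 15 lines: pzrd hpb yezqc rbznq rurk mbq qabv ikdbw kpf msng rlmm hkn kafy sauhm vvxh
Hunk 5: at line 4 remove [rurk] add [dxse,djvsv,oavse] -> 17 lines: pzrd hpb yezqc rbznq dxse djvsv oavse mbq qabv ikdbw kpf msng rlmm hkn kafy sauhm vvxh
Final line 15: kafy

Answer: kafy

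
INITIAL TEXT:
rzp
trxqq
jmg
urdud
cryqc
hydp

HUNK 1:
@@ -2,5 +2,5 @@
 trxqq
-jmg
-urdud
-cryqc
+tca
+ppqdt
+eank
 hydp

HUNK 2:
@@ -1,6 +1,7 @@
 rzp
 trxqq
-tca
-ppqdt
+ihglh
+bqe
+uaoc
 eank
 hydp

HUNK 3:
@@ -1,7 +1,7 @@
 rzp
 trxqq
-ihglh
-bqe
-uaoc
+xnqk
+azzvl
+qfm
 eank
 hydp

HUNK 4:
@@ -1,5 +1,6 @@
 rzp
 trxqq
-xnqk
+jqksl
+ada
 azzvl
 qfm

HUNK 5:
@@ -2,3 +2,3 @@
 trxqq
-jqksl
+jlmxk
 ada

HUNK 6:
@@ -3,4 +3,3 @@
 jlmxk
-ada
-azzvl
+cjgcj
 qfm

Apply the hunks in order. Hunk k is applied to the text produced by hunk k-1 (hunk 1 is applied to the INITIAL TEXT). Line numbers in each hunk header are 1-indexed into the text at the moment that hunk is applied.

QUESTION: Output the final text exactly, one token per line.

Answer: rzp
trxqq
jlmxk
cjgcj
qfm
eank
hydp

Derivation:
Hunk 1: at line 2 remove [jmg,urdud,cryqc] add [tca,ppqdt,eank] -> 6 lines: rzp trxqq tca ppqdt eank hydp
Hunk 2: at line 1 remove [tca,ppqdt] add [ihglh,bqe,uaoc] -> 7 lines: rzp trxqq ihglh bqe uaoc eank hydp
Hunk 3: at line 1 remove [ihglh,bqe,uaoc] add [xnqk,azzvl,qfm] -> 7 lines: rzp trxqq xnqk azzvl qfm eank hydp
Hunk 4: at line 1 remove [xnqk] add [jqksl,ada] -> 8 lines: rzp trxqq jqksl ada azzvl qfm eank hydp
Hunk 5: at line 2 remove [jqksl] add [jlmxk] -> 8 lines: rzp trxqq jlmxk ada azzvl qfm eank hydp
Hunk 6: at line 3 remove [ada,azzvl] add [cjgcj] -> 7 lines: rzp trxqq jlmxk cjgcj qfm eank hydp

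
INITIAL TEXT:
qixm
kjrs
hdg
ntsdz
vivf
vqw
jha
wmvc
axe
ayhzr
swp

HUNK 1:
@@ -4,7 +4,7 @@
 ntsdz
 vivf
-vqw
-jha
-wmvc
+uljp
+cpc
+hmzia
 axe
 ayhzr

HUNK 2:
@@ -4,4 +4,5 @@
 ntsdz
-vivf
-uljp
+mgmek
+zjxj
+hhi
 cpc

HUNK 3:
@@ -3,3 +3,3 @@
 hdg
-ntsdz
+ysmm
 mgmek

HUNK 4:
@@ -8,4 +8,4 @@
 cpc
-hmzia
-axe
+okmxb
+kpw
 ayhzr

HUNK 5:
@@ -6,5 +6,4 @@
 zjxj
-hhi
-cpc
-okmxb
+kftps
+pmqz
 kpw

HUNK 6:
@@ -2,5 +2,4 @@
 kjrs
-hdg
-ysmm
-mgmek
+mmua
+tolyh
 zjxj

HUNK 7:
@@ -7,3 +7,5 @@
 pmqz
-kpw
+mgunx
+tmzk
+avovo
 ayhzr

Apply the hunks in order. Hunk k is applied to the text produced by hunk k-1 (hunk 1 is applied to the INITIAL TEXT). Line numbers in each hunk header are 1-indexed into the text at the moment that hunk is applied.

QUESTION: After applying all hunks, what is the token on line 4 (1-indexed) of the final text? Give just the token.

Hunk 1: at line 4 remove [vqw,jha,wmvc] add [uljp,cpc,hmzia] -> 11 lines: qixm kjrs hdg ntsdz vivf uljp cpc hmzia axe ayhzr swp
Hunk 2: at line 4 remove [vivf,uljp] add [mgmek,zjxj,hhi] -> 12 lines: qixm kjrs hdg ntsdz mgmek zjxj hhi cpc hmzia axe ayhzr swp
Hunk 3: at line 3 remove [ntsdz] add [ysmm] -> 12 lines: qixm kjrs hdg ysmm mgmek zjxj hhi cpc hmzia axe ayhzr swp
Hunk 4: at line 8 remove [hmzia,axe] add [okmxb,kpw] -> 12 lines: qixm kjrs hdg ysmm mgmek zjxj hhi cpc okmxb kpw ayhzr swp
Hunk 5: at line 6 remove [hhi,cpc,okmxb] add [kftps,pmqz] -> 11 lines: qixm kjrs hdg ysmm mgmek zjxj kftps pmqz kpw ayhzr swp
Hunk 6: at line 2 remove [hdg,ysmm,mgmek] add [mmua,tolyh] -> 10 lines: qixm kjrs mmua tolyh zjxj kftps pmqz kpw ayhzr swp
Hunk 7: at line 7 remove [kpw] add [mgunx,tmzk,avovo] -> 12 lines: qixm kjrs mmua tolyh zjxj kftps pmqz mgunx tmzk avovo ayhzr swp
Final line 4: tolyh

Answer: tolyh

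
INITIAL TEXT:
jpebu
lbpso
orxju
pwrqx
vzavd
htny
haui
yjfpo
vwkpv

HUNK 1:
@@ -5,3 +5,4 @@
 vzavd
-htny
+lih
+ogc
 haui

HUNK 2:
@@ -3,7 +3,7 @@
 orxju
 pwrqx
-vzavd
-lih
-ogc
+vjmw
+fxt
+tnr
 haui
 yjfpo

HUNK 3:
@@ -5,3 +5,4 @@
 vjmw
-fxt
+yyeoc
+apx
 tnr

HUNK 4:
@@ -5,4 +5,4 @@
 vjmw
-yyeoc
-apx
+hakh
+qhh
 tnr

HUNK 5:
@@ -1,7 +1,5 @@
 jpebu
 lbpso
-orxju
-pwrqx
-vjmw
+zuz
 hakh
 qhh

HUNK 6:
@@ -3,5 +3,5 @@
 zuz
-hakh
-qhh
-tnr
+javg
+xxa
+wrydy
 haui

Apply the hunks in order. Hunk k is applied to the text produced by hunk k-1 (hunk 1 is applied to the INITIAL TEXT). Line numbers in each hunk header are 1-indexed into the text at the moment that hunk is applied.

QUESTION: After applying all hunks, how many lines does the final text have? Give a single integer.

Answer: 9

Derivation:
Hunk 1: at line 5 remove [htny] add [lih,ogc] -> 10 lines: jpebu lbpso orxju pwrqx vzavd lih ogc haui yjfpo vwkpv
Hunk 2: at line 3 remove [vzavd,lih,ogc] add [vjmw,fxt,tnr] -> 10 lines: jpebu lbpso orxju pwrqx vjmw fxt tnr haui yjfpo vwkpv
Hunk 3: at line 5 remove [fxt] add [yyeoc,apx] -> 11 lines: jpebu lbpso orxju pwrqx vjmw yyeoc apx tnr haui yjfpo vwkpv
Hunk 4: at line 5 remove [yyeoc,apx] add [hakh,qhh] -> 11 lines: jpebu lbpso orxju pwrqx vjmw hakh qhh tnr haui yjfpo vwkpv
Hunk 5: at line 1 remove [orxju,pwrqx,vjmw] add [zuz] -> 9 lines: jpebu lbpso zuz hakh qhh tnr haui yjfpo vwkpv
Hunk 6: at line 3 remove [hakh,qhh,tnr] add [javg,xxa,wrydy] -> 9 lines: jpebu lbpso zuz javg xxa wrydy haui yjfpo vwkpv
Final line count: 9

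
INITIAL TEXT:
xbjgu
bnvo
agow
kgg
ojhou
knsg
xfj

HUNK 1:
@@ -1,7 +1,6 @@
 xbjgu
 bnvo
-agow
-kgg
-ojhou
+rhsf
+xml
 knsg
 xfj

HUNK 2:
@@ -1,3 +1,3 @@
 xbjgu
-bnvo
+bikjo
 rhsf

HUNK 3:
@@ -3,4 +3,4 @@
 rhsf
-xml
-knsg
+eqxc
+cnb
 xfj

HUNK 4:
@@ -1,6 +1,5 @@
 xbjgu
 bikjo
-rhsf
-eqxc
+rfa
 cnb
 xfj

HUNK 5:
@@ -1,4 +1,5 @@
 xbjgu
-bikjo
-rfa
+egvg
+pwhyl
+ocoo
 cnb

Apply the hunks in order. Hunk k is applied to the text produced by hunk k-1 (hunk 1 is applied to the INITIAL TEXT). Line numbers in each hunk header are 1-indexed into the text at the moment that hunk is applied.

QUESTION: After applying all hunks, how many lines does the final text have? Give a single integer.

Answer: 6

Derivation:
Hunk 1: at line 1 remove [agow,kgg,ojhou] add [rhsf,xml] -> 6 lines: xbjgu bnvo rhsf xml knsg xfj
Hunk 2: at line 1 remove [bnvo] add [bikjo] -> 6 lines: xbjgu bikjo rhsf xml knsg xfj
Hunk 3: at line 3 remove [xml,knsg] add [eqxc,cnb] -> 6 lines: xbjgu bikjo rhsf eqxc cnb xfj
Hunk 4: at line 1 remove [rhsf,eqxc] add [rfa] -> 5 lines: xbjgu bikjo rfa cnb xfj
Hunk 5: at line 1 remove [bikjo,rfa] add [egvg,pwhyl,ocoo] -> 6 lines: xbjgu egvg pwhyl ocoo cnb xfj
Final line count: 6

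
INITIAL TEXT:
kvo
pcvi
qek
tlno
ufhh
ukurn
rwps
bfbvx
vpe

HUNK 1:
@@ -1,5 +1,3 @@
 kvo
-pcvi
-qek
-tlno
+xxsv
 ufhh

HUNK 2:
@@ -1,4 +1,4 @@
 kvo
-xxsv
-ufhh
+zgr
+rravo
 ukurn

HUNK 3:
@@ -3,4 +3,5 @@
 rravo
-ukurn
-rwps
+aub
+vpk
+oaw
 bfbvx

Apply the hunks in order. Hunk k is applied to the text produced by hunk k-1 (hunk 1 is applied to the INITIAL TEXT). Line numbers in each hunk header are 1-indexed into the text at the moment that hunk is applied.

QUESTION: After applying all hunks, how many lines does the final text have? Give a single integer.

Hunk 1: at line 1 remove [pcvi,qek,tlno] add [xxsv] -> 7 lines: kvo xxsv ufhh ukurn rwps bfbvx vpe
Hunk 2: at line 1 remove [xxsv,ufhh] add [zgr,rravo] -> 7 lines: kvo zgr rravo ukurn rwps bfbvx vpe
Hunk 3: at line 3 remove [ukurn,rwps] add [aub,vpk,oaw] -> 8 lines: kvo zgr rravo aub vpk oaw bfbvx vpe
Final line count: 8

Answer: 8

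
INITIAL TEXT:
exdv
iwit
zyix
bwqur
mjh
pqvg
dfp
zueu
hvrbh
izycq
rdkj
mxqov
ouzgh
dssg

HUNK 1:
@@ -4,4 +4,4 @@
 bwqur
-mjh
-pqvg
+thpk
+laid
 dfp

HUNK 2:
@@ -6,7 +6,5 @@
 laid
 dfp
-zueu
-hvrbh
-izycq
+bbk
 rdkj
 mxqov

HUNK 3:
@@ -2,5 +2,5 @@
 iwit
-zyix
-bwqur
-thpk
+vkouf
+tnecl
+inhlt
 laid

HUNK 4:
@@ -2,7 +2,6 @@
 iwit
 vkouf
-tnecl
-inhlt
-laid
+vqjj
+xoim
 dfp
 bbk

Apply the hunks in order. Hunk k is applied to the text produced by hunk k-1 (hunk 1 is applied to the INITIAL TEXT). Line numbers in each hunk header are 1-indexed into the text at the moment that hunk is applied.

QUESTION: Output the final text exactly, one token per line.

Hunk 1: at line 4 remove [mjh,pqvg] add [thpk,laid] -> 14 lines: exdv iwit zyix bwqur thpk laid dfp zueu hvrbh izycq rdkj mxqov ouzgh dssg
Hunk 2: at line 6 remove [zueu,hvrbh,izycq] add [bbk] -> 12 lines: exdv iwit zyix bwqur thpk laid dfp bbk rdkj mxqov ouzgh dssg
Hunk 3: at line 2 remove [zyix,bwqur,thpk] add [vkouf,tnecl,inhlt] -> 12 lines: exdv iwit vkouf tnecl inhlt laid dfp bbk rdkj mxqov ouzgh dssg
Hunk 4: at line 2 remove [tnecl,inhlt,laid] add [vqjj,xoim] -> 11 lines: exdv iwit vkouf vqjj xoim dfp bbk rdkj mxqov ouzgh dssg

Answer: exdv
iwit
vkouf
vqjj
xoim
dfp
bbk
rdkj
mxqov
ouzgh
dssg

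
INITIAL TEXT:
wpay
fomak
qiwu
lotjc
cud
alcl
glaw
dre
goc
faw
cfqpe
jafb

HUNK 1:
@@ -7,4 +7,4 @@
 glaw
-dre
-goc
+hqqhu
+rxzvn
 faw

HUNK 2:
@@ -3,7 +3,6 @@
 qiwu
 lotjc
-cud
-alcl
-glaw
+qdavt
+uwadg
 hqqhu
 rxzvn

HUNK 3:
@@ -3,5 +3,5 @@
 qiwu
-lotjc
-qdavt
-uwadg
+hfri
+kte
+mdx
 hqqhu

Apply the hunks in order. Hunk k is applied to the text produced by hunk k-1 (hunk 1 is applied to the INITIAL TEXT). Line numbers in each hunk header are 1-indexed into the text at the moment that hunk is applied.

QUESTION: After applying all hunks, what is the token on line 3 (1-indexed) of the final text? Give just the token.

Hunk 1: at line 7 remove [dre,goc] add [hqqhu,rxzvn] -> 12 lines: wpay fomak qiwu lotjc cud alcl glaw hqqhu rxzvn faw cfqpe jafb
Hunk 2: at line 3 remove [cud,alcl,glaw] add [qdavt,uwadg] -> 11 lines: wpay fomak qiwu lotjc qdavt uwadg hqqhu rxzvn faw cfqpe jafb
Hunk 3: at line 3 remove [lotjc,qdavt,uwadg] add [hfri,kte,mdx] -> 11 lines: wpay fomak qiwu hfri kte mdx hqqhu rxzvn faw cfqpe jafb
Final line 3: qiwu

Answer: qiwu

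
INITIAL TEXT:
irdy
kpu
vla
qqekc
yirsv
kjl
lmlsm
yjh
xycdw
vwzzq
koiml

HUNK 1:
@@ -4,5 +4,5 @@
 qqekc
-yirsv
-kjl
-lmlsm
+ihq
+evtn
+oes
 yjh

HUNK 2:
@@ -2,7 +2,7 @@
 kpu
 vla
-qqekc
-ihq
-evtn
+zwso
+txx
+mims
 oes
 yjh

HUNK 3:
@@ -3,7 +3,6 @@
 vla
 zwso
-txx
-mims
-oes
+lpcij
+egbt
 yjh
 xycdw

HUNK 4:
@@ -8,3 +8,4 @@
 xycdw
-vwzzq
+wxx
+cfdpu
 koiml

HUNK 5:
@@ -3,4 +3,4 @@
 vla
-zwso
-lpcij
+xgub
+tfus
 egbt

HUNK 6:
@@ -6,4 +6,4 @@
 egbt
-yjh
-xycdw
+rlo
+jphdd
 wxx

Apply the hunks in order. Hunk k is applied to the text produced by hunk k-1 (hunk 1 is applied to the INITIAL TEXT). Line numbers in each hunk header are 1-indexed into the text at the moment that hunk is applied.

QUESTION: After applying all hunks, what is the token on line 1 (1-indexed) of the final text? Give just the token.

Hunk 1: at line 4 remove [yirsv,kjl,lmlsm] add [ihq,evtn,oes] -> 11 lines: irdy kpu vla qqekc ihq evtn oes yjh xycdw vwzzq koiml
Hunk 2: at line 2 remove [qqekc,ihq,evtn] add [zwso,txx,mims] -> 11 lines: irdy kpu vla zwso txx mims oes yjh xycdw vwzzq koiml
Hunk 3: at line 3 remove [txx,mims,oes] add [lpcij,egbt] -> 10 lines: irdy kpu vla zwso lpcij egbt yjh xycdw vwzzq koiml
Hunk 4: at line 8 remove [vwzzq] add [wxx,cfdpu] -> 11 lines: irdy kpu vla zwso lpcij egbt yjh xycdw wxx cfdpu koiml
Hunk 5: at line 3 remove [zwso,lpcij] add [xgub,tfus] -> 11 lines: irdy kpu vla xgub tfus egbt yjh xycdw wxx cfdpu koiml
Hunk 6: at line 6 remove [yjh,xycdw] add [rlo,jphdd] -> 11 lines: irdy kpu vla xgub tfus egbt rlo jphdd wxx cfdpu koiml
Final line 1: irdy

Answer: irdy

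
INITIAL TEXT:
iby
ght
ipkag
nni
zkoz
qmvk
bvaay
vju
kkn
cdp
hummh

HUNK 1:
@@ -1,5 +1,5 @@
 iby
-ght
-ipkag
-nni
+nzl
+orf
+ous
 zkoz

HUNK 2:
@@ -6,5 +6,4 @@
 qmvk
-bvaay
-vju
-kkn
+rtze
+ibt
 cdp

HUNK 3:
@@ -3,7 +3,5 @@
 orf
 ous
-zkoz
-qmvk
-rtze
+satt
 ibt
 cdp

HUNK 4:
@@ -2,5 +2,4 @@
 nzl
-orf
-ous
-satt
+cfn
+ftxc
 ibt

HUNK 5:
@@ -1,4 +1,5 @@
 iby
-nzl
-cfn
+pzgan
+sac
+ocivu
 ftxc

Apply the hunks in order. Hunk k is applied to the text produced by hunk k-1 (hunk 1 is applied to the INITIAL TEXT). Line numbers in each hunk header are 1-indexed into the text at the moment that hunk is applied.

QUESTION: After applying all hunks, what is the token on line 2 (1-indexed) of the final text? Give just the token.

Hunk 1: at line 1 remove [ght,ipkag,nni] add [nzl,orf,ous] -> 11 lines: iby nzl orf ous zkoz qmvk bvaay vju kkn cdp hummh
Hunk 2: at line 6 remove [bvaay,vju,kkn] add [rtze,ibt] -> 10 lines: iby nzl orf ous zkoz qmvk rtze ibt cdp hummh
Hunk 3: at line 3 remove [zkoz,qmvk,rtze] add [satt] -> 8 lines: iby nzl orf ous satt ibt cdp hummh
Hunk 4: at line 2 remove [orf,ous,satt] add [cfn,ftxc] -> 7 lines: iby nzl cfn ftxc ibt cdp hummh
Hunk 5: at line 1 remove [nzl,cfn] add [pzgan,sac,ocivu] -> 8 lines: iby pzgan sac ocivu ftxc ibt cdp hummh
Final line 2: pzgan

Answer: pzgan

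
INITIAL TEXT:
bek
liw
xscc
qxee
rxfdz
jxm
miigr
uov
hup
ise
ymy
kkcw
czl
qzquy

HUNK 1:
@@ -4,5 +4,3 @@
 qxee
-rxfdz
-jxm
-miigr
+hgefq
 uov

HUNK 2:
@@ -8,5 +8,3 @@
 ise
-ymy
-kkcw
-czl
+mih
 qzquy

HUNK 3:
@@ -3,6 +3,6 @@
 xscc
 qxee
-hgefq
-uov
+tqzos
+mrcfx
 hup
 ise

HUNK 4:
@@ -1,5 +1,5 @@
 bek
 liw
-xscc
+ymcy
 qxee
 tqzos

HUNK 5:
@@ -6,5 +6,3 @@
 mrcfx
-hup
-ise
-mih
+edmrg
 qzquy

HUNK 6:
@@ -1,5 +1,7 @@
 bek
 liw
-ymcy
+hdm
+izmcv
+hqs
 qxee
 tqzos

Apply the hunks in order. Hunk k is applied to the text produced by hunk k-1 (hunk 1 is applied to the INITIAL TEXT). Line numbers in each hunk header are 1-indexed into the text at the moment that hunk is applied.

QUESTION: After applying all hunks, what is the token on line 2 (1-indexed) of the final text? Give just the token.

Answer: liw

Derivation:
Hunk 1: at line 4 remove [rxfdz,jxm,miigr] add [hgefq] -> 12 lines: bek liw xscc qxee hgefq uov hup ise ymy kkcw czl qzquy
Hunk 2: at line 8 remove [ymy,kkcw,czl] add [mih] -> 10 lines: bek liw xscc qxee hgefq uov hup ise mih qzquy
Hunk 3: at line 3 remove [hgefq,uov] add [tqzos,mrcfx] -> 10 lines: bek liw xscc qxee tqzos mrcfx hup ise mih qzquy
Hunk 4: at line 1 remove [xscc] add [ymcy] -> 10 lines: bek liw ymcy qxee tqzos mrcfx hup ise mih qzquy
Hunk 5: at line 6 remove [hup,ise,mih] add [edmrg] -> 8 lines: bek liw ymcy qxee tqzos mrcfx edmrg qzquy
Hunk 6: at line 1 remove [ymcy] add [hdm,izmcv,hqs] -> 10 lines: bek liw hdm izmcv hqs qxee tqzos mrcfx edmrg qzquy
Final line 2: liw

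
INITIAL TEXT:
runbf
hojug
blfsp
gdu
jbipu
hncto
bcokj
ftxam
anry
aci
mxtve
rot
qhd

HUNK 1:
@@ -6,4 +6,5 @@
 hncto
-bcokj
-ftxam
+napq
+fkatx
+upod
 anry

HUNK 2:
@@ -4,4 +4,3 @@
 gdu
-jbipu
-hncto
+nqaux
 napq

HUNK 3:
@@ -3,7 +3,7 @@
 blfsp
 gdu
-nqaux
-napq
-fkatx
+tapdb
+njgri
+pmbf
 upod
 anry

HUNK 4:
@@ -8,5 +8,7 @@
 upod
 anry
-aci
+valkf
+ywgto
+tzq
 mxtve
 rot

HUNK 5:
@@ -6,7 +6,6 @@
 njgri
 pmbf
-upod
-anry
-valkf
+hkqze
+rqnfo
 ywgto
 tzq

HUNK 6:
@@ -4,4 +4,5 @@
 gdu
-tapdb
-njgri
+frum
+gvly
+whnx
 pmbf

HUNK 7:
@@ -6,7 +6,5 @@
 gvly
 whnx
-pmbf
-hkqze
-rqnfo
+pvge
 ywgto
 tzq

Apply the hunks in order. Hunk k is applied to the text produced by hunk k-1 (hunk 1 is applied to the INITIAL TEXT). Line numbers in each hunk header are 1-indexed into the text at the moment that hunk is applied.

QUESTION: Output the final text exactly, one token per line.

Answer: runbf
hojug
blfsp
gdu
frum
gvly
whnx
pvge
ywgto
tzq
mxtve
rot
qhd

Derivation:
Hunk 1: at line 6 remove [bcokj,ftxam] add [napq,fkatx,upod] -> 14 lines: runbf hojug blfsp gdu jbipu hncto napq fkatx upod anry aci mxtve rot qhd
Hunk 2: at line 4 remove [jbipu,hncto] add [nqaux] -> 13 lines: runbf hojug blfsp gdu nqaux napq fkatx upod anry aci mxtve rot qhd
Hunk 3: at line 3 remove [nqaux,napq,fkatx] add [tapdb,njgri,pmbf] -> 13 lines: runbf hojug blfsp gdu tapdb njgri pmbf upod anry aci mxtve rot qhd
Hunk 4: at line 8 remove [aci] add [valkf,ywgto,tzq] -> 15 lines: runbf hojug blfsp gdu tapdb njgri pmbf upod anry valkf ywgto tzq mxtve rot qhd
Hunk 5: at line 6 remove [upod,anry,valkf] add [hkqze,rqnfo] -> 14 lines: runbf hojug blfsp gdu tapdb njgri pmbf hkqze rqnfo ywgto tzq mxtve rot qhd
Hunk 6: at line 4 remove [tapdb,njgri] add [frum,gvly,whnx] -> 15 lines: runbf hojug blfsp gdu frum gvly whnx pmbf hkqze rqnfo ywgto tzq mxtve rot qhd
Hunk 7: at line 6 remove [pmbf,hkqze,rqnfo] add [pvge] -> 13 lines: runbf hojug blfsp gdu frum gvly whnx pvge ywgto tzq mxtve rot qhd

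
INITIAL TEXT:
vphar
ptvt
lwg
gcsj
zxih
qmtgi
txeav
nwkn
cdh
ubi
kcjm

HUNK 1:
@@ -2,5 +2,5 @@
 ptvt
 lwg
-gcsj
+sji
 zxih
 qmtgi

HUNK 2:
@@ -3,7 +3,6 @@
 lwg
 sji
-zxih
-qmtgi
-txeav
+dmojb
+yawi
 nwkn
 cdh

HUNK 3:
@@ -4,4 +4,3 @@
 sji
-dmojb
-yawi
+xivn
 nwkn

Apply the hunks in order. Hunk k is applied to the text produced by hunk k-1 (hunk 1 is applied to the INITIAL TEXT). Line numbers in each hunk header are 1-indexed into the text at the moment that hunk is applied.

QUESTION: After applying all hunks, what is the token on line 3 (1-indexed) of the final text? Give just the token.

Answer: lwg

Derivation:
Hunk 1: at line 2 remove [gcsj] add [sji] -> 11 lines: vphar ptvt lwg sji zxih qmtgi txeav nwkn cdh ubi kcjm
Hunk 2: at line 3 remove [zxih,qmtgi,txeav] add [dmojb,yawi] -> 10 lines: vphar ptvt lwg sji dmojb yawi nwkn cdh ubi kcjm
Hunk 3: at line 4 remove [dmojb,yawi] add [xivn] -> 9 lines: vphar ptvt lwg sji xivn nwkn cdh ubi kcjm
Final line 3: lwg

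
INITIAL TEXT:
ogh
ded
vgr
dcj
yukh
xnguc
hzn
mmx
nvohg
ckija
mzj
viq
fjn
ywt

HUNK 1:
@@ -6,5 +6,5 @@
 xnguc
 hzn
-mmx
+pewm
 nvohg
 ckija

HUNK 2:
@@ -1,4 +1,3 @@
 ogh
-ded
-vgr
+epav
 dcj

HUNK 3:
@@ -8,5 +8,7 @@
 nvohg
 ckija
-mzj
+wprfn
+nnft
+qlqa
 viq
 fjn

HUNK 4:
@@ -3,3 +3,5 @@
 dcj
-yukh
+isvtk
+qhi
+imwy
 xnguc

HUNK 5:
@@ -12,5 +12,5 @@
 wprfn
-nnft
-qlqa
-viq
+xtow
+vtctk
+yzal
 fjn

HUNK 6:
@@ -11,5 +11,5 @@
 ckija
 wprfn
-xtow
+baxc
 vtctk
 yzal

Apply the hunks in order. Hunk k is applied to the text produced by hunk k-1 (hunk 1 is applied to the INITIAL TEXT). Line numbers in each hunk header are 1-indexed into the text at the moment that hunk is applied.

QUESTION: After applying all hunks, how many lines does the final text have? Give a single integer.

Hunk 1: at line 6 remove [mmx] add [pewm] -> 14 lines: ogh ded vgr dcj yukh xnguc hzn pewm nvohg ckija mzj viq fjn ywt
Hunk 2: at line 1 remove [ded,vgr] add [epav] -> 13 lines: ogh epav dcj yukh xnguc hzn pewm nvohg ckija mzj viq fjn ywt
Hunk 3: at line 8 remove [mzj] add [wprfn,nnft,qlqa] -> 15 lines: ogh epav dcj yukh xnguc hzn pewm nvohg ckija wprfn nnft qlqa viq fjn ywt
Hunk 4: at line 3 remove [yukh] add [isvtk,qhi,imwy] -> 17 lines: ogh epav dcj isvtk qhi imwy xnguc hzn pewm nvohg ckija wprfn nnft qlqa viq fjn ywt
Hunk 5: at line 12 remove [nnft,qlqa,viq] add [xtow,vtctk,yzal] -> 17 lines: ogh epav dcj isvtk qhi imwy xnguc hzn pewm nvohg ckija wprfn xtow vtctk yzal fjn ywt
Hunk 6: at line 11 remove [xtow] add [baxc] -> 17 lines: ogh epav dcj isvtk qhi imwy xnguc hzn pewm nvohg ckija wprfn baxc vtctk yzal fjn ywt
Final line count: 17

Answer: 17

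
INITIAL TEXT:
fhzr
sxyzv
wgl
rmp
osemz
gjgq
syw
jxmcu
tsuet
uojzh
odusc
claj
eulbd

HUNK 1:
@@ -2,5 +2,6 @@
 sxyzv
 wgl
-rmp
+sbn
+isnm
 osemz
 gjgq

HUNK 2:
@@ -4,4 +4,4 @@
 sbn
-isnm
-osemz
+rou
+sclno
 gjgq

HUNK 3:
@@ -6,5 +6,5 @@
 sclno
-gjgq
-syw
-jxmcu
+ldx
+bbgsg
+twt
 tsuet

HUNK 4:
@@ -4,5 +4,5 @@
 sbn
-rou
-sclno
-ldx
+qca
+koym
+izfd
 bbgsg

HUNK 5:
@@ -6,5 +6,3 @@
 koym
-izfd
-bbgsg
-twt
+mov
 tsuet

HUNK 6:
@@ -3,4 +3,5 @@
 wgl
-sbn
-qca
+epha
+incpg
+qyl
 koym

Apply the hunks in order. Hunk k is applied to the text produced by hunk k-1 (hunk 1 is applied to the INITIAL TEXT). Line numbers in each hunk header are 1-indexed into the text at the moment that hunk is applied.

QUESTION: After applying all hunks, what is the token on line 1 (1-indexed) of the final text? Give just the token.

Hunk 1: at line 2 remove [rmp] add [sbn,isnm] -> 14 lines: fhzr sxyzv wgl sbn isnm osemz gjgq syw jxmcu tsuet uojzh odusc claj eulbd
Hunk 2: at line 4 remove [isnm,osemz] add [rou,sclno] -> 14 lines: fhzr sxyzv wgl sbn rou sclno gjgq syw jxmcu tsuet uojzh odusc claj eulbd
Hunk 3: at line 6 remove [gjgq,syw,jxmcu] add [ldx,bbgsg,twt] -> 14 lines: fhzr sxyzv wgl sbn rou sclno ldx bbgsg twt tsuet uojzh odusc claj eulbd
Hunk 4: at line 4 remove [rou,sclno,ldx] add [qca,koym,izfd] -> 14 lines: fhzr sxyzv wgl sbn qca koym izfd bbgsg twt tsuet uojzh odusc claj eulbd
Hunk 5: at line 6 remove [izfd,bbgsg,twt] add [mov] -> 12 lines: fhzr sxyzv wgl sbn qca koym mov tsuet uojzh odusc claj eulbd
Hunk 6: at line 3 remove [sbn,qca] add [epha,incpg,qyl] -> 13 lines: fhzr sxyzv wgl epha incpg qyl koym mov tsuet uojzh odusc claj eulbd
Final line 1: fhzr

Answer: fhzr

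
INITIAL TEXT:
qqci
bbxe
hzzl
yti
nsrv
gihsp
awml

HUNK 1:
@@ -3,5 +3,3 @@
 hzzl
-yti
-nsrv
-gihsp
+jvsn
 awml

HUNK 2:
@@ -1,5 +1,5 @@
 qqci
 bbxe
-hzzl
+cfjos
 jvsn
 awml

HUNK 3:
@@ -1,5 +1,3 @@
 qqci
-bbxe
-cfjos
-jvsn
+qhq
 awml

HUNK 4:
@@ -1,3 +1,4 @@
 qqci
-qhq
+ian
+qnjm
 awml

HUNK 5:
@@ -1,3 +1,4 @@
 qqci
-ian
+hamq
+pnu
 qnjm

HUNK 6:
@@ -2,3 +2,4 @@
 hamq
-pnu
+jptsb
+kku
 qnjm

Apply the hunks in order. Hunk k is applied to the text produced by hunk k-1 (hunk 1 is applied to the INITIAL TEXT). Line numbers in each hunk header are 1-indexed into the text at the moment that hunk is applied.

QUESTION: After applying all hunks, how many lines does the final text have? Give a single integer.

Hunk 1: at line 3 remove [yti,nsrv,gihsp] add [jvsn] -> 5 lines: qqci bbxe hzzl jvsn awml
Hunk 2: at line 1 remove [hzzl] add [cfjos] -> 5 lines: qqci bbxe cfjos jvsn awml
Hunk 3: at line 1 remove [bbxe,cfjos,jvsn] add [qhq] -> 3 lines: qqci qhq awml
Hunk 4: at line 1 remove [qhq] add [ian,qnjm] -> 4 lines: qqci ian qnjm awml
Hunk 5: at line 1 remove [ian] add [hamq,pnu] -> 5 lines: qqci hamq pnu qnjm awml
Hunk 6: at line 2 remove [pnu] add [jptsb,kku] -> 6 lines: qqci hamq jptsb kku qnjm awml
Final line count: 6

Answer: 6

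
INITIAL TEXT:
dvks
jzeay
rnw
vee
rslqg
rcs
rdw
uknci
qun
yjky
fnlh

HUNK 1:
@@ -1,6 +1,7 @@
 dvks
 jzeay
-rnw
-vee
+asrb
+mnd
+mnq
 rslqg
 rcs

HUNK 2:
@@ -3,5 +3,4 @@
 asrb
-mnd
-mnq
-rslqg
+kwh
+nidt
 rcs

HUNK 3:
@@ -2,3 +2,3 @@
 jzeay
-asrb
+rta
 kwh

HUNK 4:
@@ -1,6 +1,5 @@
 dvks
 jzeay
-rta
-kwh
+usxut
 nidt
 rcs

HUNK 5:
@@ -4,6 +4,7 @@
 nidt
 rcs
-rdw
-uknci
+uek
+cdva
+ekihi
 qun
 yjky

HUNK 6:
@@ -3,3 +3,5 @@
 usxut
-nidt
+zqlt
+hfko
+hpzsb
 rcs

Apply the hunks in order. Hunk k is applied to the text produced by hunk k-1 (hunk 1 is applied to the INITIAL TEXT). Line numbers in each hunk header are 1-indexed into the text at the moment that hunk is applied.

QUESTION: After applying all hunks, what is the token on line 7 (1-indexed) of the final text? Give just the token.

Answer: rcs

Derivation:
Hunk 1: at line 1 remove [rnw,vee] add [asrb,mnd,mnq] -> 12 lines: dvks jzeay asrb mnd mnq rslqg rcs rdw uknci qun yjky fnlh
Hunk 2: at line 3 remove [mnd,mnq,rslqg] add [kwh,nidt] -> 11 lines: dvks jzeay asrb kwh nidt rcs rdw uknci qun yjky fnlh
Hunk 3: at line 2 remove [asrb] add [rta] -> 11 lines: dvks jzeay rta kwh nidt rcs rdw uknci qun yjky fnlh
Hunk 4: at line 1 remove [rta,kwh] add [usxut] -> 10 lines: dvks jzeay usxut nidt rcs rdw uknci qun yjky fnlh
Hunk 5: at line 4 remove [rdw,uknci] add [uek,cdva,ekihi] -> 11 lines: dvks jzeay usxut nidt rcs uek cdva ekihi qun yjky fnlh
Hunk 6: at line 3 remove [nidt] add [zqlt,hfko,hpzsb] -> 13 lines: dvks jzeay usxut zqlt hfko hpzsb rcs uek cdva ekihi qun yjky fnlh
Final line 7: rcs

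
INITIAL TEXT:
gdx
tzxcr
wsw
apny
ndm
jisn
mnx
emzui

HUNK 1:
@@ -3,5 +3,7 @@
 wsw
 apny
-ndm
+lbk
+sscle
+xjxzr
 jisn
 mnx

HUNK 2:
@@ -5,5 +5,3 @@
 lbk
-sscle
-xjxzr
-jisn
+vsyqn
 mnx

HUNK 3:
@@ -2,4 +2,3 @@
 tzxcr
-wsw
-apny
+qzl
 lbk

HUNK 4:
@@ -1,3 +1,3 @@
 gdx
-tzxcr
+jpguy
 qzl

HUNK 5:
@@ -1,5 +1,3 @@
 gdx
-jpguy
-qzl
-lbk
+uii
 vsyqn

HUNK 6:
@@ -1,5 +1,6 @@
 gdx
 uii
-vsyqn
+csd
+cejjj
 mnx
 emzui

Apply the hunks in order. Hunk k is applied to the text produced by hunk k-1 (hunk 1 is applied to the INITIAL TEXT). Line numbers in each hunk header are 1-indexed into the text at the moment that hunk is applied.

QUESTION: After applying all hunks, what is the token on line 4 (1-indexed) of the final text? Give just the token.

Answer: cejjj

Derivation:
Hunk 1: at line 3 remove [ndm] add [lbk,sscle,xjxzr] -> 10 lines: gdx tzxcr wsw apny lbk sscle xjxzr jisn mnx emzui
Hunk 2: at line 5 remove [sscle,xjxzr,jisn] add [vsyqn] -> 8 lines: gdx tzxcr wsw apny lbk vsyqn mnx emzui
Hunk 3: at line 2 remove [wsw,apny] add [qzl] -> 7 lines: gdx tzxcr qzl lbk vsyqn mnx emzui
Hunk 4: at line 1 remove [tzxcr] add [jpguy] -> 7 lines: gdx jpguy qzl lbk vsyqn mnx emzui
Hunk 5: at line 1 remove [jpguy,qzl,lbk] add [uii] -> 5 lines: gdx uii vsyqn mnx emzui
Hunk 6: at line 1 remove [vsyqn] add [csd,cejjj] -> 6 lines: gdx uii csd cejjj mnx emzui
Final line 4: cejjj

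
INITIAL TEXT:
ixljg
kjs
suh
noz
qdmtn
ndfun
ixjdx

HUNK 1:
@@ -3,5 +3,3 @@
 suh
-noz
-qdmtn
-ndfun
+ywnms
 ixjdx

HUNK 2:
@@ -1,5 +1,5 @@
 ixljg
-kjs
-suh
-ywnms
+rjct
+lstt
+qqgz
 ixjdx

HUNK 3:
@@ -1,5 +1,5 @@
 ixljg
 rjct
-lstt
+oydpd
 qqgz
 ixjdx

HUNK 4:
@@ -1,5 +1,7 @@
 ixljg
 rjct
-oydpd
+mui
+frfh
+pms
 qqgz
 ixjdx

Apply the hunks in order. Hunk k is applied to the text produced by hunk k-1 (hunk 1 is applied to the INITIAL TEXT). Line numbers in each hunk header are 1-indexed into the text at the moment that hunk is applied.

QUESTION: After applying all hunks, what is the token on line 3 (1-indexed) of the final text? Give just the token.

Answer: mui

Derivation:
Hunk 1: at line 3 remove [noz,qdmtn,ndfun] add [ywnms] -> 5 lines: ixljg kjs suh ywnms ixjdx
Hunk 2: at line 1 remove [kjs,suh,ywnms] add [rjct,lstt,qqgz] -> 5 lines: ixljg rjct lstt qqgz ixjdx
Hunk 3: at line 1 remove [lstt] add [oydpd] -> 5 lines: ixljg rjct oydpd qqgz ixjdx
Hunk 4: at line 1 remove [oydpd] add [mui,frfh,pms] -> 7 lines: ixljg rjct mui frfh pms qqgz ixjdx
Final line 3: mui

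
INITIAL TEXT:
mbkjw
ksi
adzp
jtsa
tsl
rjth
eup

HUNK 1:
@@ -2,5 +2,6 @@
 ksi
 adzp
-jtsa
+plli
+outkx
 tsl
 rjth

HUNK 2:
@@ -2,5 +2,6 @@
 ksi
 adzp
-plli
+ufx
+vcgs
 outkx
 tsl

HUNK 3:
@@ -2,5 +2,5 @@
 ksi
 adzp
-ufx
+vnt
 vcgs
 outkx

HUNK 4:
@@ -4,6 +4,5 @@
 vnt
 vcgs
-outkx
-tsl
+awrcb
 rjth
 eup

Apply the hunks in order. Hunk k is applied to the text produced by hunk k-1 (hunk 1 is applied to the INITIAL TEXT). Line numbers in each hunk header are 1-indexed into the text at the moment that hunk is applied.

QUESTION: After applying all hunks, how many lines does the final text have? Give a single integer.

Hunk 1: at line 2 remove [jtsa] add [plli,outkx] -> 8 lines: mbkjw ksi adzp plli outkx tsl rjth eup
Hunk 2: at line 2 remove [plli] add [ufx,vcgs] -> 9 lines: mbkjw ksi adzp ufx vcgs outkx tsl rjth eup
Hunk 3: at line 2 remove [ufx] add [vnt] -> 9 lines: mbkjw ksi adzp vnt vcgs outkx tsl rjth eup
Hunk 4: at line 4 remove [outkx,tsl] add [awrcb] -> 8 lines: mbkjw ksi adzp vnt vcgs awrcb rjth eup
Final line count: 8

Answer: 8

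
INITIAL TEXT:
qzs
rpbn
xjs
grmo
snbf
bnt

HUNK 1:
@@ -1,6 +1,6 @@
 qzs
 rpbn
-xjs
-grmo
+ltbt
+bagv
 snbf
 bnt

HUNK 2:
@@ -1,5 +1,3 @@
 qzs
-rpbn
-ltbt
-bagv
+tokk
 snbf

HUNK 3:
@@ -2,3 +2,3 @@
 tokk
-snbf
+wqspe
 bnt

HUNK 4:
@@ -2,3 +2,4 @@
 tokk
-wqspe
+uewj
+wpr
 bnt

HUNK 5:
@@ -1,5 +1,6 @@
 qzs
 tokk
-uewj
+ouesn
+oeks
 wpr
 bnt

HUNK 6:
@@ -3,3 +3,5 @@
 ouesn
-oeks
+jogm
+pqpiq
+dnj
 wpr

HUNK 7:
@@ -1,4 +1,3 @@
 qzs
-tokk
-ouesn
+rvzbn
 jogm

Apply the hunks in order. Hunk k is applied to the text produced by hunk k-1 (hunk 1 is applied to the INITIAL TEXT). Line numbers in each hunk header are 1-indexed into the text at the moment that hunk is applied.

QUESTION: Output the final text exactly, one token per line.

Hunk 1: at line 1 remove [xjs,grmo] add [ltbt,bagv] -> 6 lines: qzs rpbn ltbt bagv snbf bnt
Hunk 2: at line 1 remove [rpbn,ltbt,bagv] add [tokk] -> 4 lines: qzs tokk snbf bnt
Hunk 3: at line 2 remove [snbf] add [wqspe] -> 4 lines: qzs tokk wqspe bnt
Hunk 4: at line 2 remove [wqspe] add [uewj,wpr] -> 5 lines: qzs tokk uewj wpr bnt
Hunk 5: at line 1 remove [uewj] add [ouesn,oeks] -> 6 lines: qzs tokk ouesn oeks wpr bnt
Hunk 6: at line 3 remove [oeks] add [jogm,pqpiq,dnj] -> 8 lines: qzs tokk ouesn jogm pqpiq dnj wpr bnt
Hunk 7: at line 1 remove [tokk,ouesn] add [rvzbn] -> 7 lines: qzs rvzbn jogm pqpiq dnj wpr bnt

Answer: qzs
rvzbn
jogm
pqpiq
dnj
wpr
bnt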